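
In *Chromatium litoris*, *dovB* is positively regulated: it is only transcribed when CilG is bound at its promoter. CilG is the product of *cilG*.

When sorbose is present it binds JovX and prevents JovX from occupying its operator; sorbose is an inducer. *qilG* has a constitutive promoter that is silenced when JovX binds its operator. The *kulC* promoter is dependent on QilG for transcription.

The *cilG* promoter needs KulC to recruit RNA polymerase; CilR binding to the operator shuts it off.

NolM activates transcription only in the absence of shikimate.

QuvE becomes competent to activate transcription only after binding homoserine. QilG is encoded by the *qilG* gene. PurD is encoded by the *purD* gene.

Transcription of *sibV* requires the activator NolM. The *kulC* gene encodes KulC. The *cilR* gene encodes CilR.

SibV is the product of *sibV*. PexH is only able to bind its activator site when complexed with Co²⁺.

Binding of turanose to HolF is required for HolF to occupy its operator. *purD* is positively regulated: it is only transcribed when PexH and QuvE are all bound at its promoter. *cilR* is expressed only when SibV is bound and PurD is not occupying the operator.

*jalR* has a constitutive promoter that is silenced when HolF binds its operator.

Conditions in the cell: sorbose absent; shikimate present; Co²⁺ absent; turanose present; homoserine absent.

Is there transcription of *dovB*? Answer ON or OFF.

OFF

Sorbose is absent, so JovX is active.
With repressor JovX bound, *qilG* is not transcribed.
So QilG is not produced.
Required activator QilG is absent, so *kulC* is not transcribed.
So KulC is not produced.
Shikimate is present, so NolM is inactive.
Required activator NolM is absent, so *sibV* is not transcribed.
So SibV is not produced.
Co²⁺ is absent, so PexH is inactive.
Homoserine is absent, so QuvE is inactive.
Required activator PexH is absent, so *purD* is not transcribed.
So PurD is not produced.
Required activator SibV is absent, so *cilR* is not transcribed.
So CilR is not produced.
Required activator KulC is absent, so *cilG* is not transcribed.
So CilG is not produced.
Required activator CilG is absent, so *dovB* is not transcribed.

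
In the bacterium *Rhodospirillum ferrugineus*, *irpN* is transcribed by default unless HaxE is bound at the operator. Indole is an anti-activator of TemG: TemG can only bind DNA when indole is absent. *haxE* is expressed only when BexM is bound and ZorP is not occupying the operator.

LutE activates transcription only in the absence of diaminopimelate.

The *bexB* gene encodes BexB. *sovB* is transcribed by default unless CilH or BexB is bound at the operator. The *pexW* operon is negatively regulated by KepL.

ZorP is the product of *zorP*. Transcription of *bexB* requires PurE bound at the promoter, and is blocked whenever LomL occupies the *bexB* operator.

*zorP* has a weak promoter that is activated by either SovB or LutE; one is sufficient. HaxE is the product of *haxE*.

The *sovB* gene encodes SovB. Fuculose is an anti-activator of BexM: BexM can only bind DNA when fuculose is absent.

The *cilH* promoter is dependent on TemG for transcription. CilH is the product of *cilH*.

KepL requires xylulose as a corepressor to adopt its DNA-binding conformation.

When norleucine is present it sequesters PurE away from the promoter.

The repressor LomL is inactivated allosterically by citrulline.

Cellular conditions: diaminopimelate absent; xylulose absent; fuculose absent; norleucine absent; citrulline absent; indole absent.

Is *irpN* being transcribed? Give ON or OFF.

Indole is absent, so TemG is active.
No repressor is bound and TemG is active, so *cilH* is transcribed.
So CilH is produced and active.
Citrulline is absent, so LomL is active.
Norleucine is absent, so PurE is active.
With repressor LomL bound, *bexB* is not transcribed.
So BexB is not produced.
With repressor CilH bound, *sovB* is not transcribed.
So SovB is not produced.
Diaminopimelate is absent, so LutE is active.
Activator LutE is present, so *zorP* is transcribed.
So ZorP is produced and active.
Fuculose is absent, so BexM is active.
With repressor ZorP bound, *haxE* is not transcribed.
So HaxE is not produced.
With no repressor bound, *irpN* is transcribed.

ON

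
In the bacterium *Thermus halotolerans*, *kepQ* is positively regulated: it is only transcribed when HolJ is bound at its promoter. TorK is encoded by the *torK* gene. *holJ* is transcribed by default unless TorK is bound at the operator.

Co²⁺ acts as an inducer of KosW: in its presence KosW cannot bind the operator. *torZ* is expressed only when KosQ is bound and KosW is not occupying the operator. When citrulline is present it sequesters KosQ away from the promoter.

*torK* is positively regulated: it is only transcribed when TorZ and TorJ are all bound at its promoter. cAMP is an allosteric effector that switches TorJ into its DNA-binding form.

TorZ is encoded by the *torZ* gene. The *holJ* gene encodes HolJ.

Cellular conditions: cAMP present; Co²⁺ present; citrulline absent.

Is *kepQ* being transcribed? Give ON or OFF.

OFF

Citrulline is absent, so KosQ is active.
Co²⁺ is present, so KosW is inactive.
No repressor is bound and KosQ is active, so *torZ* is transcribed.
So TorZ is produced and active.
cAMP is present, so TorJ is active.
No repressor is bound and TorZ and TorJ are active, so *torK* is transcribed.
So TorK is produced and active.
With repressor TorK bound, *holJ* is not transcribed.
So HolJ is not produced.
Required activator HolJ is absent, so *kepQ* is not transcribed.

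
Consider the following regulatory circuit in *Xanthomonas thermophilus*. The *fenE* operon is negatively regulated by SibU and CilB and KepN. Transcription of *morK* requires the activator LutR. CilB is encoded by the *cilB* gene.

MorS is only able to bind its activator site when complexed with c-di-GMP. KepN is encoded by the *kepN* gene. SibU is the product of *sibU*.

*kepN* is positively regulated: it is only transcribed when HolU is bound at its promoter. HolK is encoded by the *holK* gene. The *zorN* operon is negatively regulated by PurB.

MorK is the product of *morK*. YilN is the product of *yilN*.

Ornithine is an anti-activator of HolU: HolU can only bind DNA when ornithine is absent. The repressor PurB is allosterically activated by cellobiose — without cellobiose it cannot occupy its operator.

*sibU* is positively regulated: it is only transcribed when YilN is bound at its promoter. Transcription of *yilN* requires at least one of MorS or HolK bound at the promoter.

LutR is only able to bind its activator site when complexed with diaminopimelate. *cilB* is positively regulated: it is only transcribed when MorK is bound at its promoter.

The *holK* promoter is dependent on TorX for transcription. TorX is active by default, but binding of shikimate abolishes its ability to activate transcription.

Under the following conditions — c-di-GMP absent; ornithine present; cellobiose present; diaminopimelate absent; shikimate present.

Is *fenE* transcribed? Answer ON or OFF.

c-di-GMP is absent, so MorS is inactive.
Shikimate is present, so TorX is inactive.
Required activator TorX is absent, so *holK* is not transcribed.
So HolK is not produced.
No activator is available at the *yilN* promoter, so *yilN* is not transcribed.
So YilN is not produced.
Required activator YilN is absent, so *sibU* is not transcribed.
So SibU is not produced.
Diaminopimelate is absent, so LutR is inactive.
Required activator LutR is absent, so *morK* is not transcribed.
So MorK is not produced.
Required activator MorK is absent, so *cilB* is not transcribed.
So CilB is not produced.
Ornithine is present, so HolU is inactive.
Required activator HolU is absent, so *kepN* is not transcribed.
So KepN is not produced.
With no repressor bound, *fenE* is transcribed.

ON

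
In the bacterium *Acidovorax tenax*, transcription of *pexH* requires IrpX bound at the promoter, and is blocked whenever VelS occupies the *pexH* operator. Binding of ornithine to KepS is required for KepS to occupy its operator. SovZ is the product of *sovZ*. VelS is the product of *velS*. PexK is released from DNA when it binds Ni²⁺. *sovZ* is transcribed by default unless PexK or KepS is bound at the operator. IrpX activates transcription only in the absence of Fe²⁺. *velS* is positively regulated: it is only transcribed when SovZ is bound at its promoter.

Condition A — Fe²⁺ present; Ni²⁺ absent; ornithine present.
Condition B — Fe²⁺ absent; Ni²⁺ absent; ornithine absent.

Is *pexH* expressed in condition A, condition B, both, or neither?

B only

Condition A:
Fe²⁺ is present, so IrpX is inactive.
Ni²⁺ is absent, so PexK is active.
Ornithine is present, so KepS is active.
With repressor PexK bound, *sovZ* is not transcribed.
So SovZ is not produced.
Required activator SovZ is absent, so *velS* is not transcribed.
So VelS is not produced.
Required activator IrpX is absent, so *pexH* is not transcribed.
→ *pexH* is OFF in A.
Condition B:
Fe²⁺ is absent, so IrpX is active.
Ni²⁺ is absent, so PexK is active.
Ornithine is absent, so KepS is inactive.
With repressor PexK bound, *sovZ* is not transcribed.
So SovZ is not produced.
Required activator SovZ is absent, so *velS* is not transcribed.
So VelS is not produced.
No repressor is bound and IrpX is active, so *pexH* is transcribed.
→ *pexH* is ON in B.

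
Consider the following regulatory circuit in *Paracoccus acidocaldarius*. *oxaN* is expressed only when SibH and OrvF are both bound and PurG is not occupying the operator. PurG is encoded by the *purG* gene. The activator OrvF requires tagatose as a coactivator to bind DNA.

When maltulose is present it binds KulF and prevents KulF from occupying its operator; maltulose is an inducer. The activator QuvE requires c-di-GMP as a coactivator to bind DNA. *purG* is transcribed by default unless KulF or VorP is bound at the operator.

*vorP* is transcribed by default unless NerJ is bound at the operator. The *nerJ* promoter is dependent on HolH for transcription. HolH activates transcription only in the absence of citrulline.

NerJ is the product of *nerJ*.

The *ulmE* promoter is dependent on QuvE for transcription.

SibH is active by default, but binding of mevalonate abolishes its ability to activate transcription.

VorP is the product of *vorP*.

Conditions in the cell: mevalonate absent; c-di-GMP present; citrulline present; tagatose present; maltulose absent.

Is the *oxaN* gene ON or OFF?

ON

Maltulose is absent, so KulF is active.
Citrulline is present, so HolH is inactive.
Required activator HolH is absent, so *nerJ* is not transcribed.
So NerJ is not produced.
With no repressor bound, *vorP* is transcribed.
So VorP is produced and active.
With repressor KulF bound, *purG* is not transcribed.
So PurG is not produced.
Mevalonate is absent, so SibH is active.
Tagatose is present, so OrvF is active.
No repressor is bound and SibH and OrvF are active, so *oxaN* is transcribed.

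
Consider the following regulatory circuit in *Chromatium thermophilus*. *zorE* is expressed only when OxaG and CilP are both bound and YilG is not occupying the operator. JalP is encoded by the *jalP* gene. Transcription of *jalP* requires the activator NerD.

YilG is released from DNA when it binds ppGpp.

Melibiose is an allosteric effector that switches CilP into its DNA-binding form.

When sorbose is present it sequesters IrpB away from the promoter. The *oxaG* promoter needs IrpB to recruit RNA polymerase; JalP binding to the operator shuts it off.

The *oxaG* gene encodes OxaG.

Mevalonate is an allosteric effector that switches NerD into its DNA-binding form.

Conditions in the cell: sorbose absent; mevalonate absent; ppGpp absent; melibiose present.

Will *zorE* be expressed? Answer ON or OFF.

OFF

ppGpp is absent, so YilG is active.
Mevalonate is absent, so NerD is inactive.
Required activator NerD is absent, so *jalP* is not transcribed.
So JalP is not produced.
Sorbose is absent, so IrpB is active.
No repressor is bound and IrpB is active, so *oxaG* is transcribed.
So OxaG is produced and active.
Melibiose is present, so CilP is active.
With repressor YilG bound, *zorE* is not transcribed.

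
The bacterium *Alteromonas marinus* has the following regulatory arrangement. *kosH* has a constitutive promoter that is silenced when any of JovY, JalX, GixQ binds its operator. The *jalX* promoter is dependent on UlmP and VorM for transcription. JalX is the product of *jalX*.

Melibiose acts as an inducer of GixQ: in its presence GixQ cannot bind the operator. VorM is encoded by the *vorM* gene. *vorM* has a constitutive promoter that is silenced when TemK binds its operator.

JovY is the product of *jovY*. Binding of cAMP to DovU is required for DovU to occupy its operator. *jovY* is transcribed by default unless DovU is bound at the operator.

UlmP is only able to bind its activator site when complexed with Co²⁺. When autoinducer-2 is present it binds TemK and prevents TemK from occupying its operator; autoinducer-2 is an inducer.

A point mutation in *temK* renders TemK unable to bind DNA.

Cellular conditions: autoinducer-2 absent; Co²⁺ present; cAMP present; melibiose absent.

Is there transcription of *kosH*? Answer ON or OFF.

OFF

cAMP is present, so DovU is active.
With repressor DovU bound, *jovY* is not transcribed.
So JovY is not produced.
Co²⁺ is present, so UlmP is active.
TemK is non-functional in this strain, so it has no effect.
With no repressor bound, *vorM* is transcribed.
So VorM is produced and active.
No repressor is bound and UlmP and VorM are active, so *jalX* is transcribed.
So JalX is produced and active.
Melibiose is absent, so GixQ is active.
With repressor JalX bound, *kosH* is not transcribed.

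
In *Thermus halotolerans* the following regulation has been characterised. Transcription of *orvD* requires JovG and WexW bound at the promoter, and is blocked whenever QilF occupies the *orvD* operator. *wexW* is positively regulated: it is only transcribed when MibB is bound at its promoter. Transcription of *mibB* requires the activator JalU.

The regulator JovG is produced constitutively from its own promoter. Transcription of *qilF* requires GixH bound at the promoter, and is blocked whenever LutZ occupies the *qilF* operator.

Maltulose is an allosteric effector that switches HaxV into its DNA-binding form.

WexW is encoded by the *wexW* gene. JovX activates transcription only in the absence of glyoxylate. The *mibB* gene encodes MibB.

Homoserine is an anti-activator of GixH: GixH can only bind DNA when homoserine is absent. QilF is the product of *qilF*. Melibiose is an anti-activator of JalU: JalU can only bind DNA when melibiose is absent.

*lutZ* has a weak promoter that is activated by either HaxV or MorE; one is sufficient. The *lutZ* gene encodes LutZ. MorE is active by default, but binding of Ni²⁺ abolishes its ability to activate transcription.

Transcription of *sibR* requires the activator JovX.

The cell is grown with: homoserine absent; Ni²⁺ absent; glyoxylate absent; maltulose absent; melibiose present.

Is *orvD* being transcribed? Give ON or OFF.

OFF

JovG is produced constitutively and is active.
Melibiose is present, so JalU is inactive.
Required activator JalU is absent, so *mibB* is not transcribed.
So MibB is not produced.
Required activator MibB is absent, so *wexW* is not transcribed.
So WexW is not produced.
Maltulose is absent, so HaxV is inactive.
Ni²⁺ is absent, so MorE is active.
Activator MorE is present, so *lutZ* is transcribed.
So LutZ is produced and active.
Homoserine is absent, so GixH is active.
With repressor LutZ bound, *qilF* is not transcribed.
So QilF is not produced.
Required activator WexW is absent, so *orvD* is not transcribed.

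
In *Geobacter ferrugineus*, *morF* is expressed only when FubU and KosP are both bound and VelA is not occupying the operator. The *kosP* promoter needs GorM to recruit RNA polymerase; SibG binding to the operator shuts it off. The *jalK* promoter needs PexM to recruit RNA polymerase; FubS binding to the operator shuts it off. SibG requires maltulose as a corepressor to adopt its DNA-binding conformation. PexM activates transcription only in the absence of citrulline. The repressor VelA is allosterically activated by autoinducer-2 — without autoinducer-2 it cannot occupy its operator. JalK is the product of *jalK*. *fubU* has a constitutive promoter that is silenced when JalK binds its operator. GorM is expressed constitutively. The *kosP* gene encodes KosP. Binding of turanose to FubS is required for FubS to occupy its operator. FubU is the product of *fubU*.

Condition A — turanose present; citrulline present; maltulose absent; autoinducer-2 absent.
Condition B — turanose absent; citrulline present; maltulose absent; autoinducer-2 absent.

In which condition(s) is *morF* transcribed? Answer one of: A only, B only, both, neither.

Condition A:
Turanose is present, so FubS is active.
Citrulline is present, so PexM is inactive.
With repressor FubS bound, *jalK* is not transcribed.
So JalK is not produced.
With no repressor bound, *fubU* is transcribed.
So FubU is produced and active.
Maltulose is absent, so SibG is inactive.
GorM is produced constitutively and is active.
No repressor is bound and GorM is active, so *kosP* is transcribed.
So KosP is produced and active.
Autoinducer-2 is absent, so VelA is inactive.
No repressor is bound and FubU and KosP are active, so *morF* is transcribed.
→ *morF* is ON in A.
Condition B:
Turanose is absent, so FubS is inactive.
Citrulline is present, so PexM is inactive.
Required activator PexM is absent, so *jalK* is not transcribed.
So JalK is not produced.
With no repressor bound, *fubU* is transcribed.
So FubU is produced and active.
Maltulose is absent, so SibG is inactive.
GorM is produced constitutively and is active.
No repressor is bound and GorM is active, so *kosP* is transcribed.
So KosP is produced and active.
Autoinducer-2 is absent, so VelA is inactive.
No repressor is bound and FubU and KosP are active, so *morF* is transcribed.
→ *morF* is ON in B.

both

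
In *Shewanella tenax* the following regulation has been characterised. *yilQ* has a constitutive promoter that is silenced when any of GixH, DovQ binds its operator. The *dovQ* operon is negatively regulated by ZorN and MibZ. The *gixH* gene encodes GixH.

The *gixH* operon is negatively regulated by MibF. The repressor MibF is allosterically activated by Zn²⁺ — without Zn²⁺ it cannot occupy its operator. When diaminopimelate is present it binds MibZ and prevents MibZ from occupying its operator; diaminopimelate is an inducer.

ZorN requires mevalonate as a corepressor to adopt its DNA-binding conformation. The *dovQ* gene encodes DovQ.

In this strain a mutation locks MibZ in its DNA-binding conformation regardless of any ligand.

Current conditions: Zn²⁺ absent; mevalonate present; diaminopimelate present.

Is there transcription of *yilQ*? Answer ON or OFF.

OFF

Zn²⁺ is absent, so MibF is inactive.
With no repressor bound, *gixH* is transcribed.
So GixH is produced and active.
Mevalonate is present, so ZorN is active.
MibZ is constitutively active in this strain.
With repressor ZorN bound, *dovQ* is not transcribed.
So DovQ is not produced.
With repressor GixH bound, *yilQ* is not transcribed.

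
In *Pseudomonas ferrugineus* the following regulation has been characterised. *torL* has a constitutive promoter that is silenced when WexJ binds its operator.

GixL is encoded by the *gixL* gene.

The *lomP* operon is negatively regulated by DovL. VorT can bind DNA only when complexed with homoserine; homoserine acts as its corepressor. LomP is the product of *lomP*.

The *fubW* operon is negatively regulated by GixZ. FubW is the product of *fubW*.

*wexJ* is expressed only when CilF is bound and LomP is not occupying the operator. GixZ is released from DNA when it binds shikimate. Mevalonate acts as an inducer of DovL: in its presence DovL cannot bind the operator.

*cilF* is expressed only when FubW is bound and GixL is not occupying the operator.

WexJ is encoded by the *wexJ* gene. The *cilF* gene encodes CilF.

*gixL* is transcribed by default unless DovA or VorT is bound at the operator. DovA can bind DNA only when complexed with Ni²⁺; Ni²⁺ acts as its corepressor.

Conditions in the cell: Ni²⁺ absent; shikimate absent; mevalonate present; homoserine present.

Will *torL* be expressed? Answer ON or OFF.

ON

Ni²⁺ is absent, so DovA is inactive.
Homoserine is present, so VorT is active.
With repressor VorT bound, *gixL* is not transcribed.
So GixL is not produced.
Shikimate is absent, so GixZ is active.
With repressor GixZ bound, *fubW* is not transcribed.
So FubW is not produced.
Required activator FubW is absent, so *cilF* is not transcribed.
So CilF is not produced.
Mevalonate is present, so DovL is inactive.
With no repressor bound, *lomP* is transcribed.
So LomP is produced and active.
With repressor LomP bound, *wexJ* is not transcribed.
So WexJ is not produced.
With no repressor bound, *torL* is transcribed.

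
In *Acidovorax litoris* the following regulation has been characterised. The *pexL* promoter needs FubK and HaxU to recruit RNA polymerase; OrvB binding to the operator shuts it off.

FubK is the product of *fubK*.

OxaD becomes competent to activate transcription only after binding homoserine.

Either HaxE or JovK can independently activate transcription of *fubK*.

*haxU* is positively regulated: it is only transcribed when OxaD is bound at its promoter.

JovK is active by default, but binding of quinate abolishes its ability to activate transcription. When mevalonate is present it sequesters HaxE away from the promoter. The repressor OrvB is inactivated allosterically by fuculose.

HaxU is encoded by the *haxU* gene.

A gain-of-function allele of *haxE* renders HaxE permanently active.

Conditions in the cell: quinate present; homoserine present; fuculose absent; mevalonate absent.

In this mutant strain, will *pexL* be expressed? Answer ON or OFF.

HaxE is constitutively active in this strain.
Quinate is present, so JovK is inactive.
Activator HaxE is present, so *fubK* is transcribed.
So FubK is produced and active.
Homoserine is present, so OxaD is active.
No repressor is bound and OxaD is active, so *haxU* is transcribed.
So HaxU is produced and active.
Fuculose is absent, so OrvB is active.
With repressor OrvB bound, *pexL* is not transcribed.

OFF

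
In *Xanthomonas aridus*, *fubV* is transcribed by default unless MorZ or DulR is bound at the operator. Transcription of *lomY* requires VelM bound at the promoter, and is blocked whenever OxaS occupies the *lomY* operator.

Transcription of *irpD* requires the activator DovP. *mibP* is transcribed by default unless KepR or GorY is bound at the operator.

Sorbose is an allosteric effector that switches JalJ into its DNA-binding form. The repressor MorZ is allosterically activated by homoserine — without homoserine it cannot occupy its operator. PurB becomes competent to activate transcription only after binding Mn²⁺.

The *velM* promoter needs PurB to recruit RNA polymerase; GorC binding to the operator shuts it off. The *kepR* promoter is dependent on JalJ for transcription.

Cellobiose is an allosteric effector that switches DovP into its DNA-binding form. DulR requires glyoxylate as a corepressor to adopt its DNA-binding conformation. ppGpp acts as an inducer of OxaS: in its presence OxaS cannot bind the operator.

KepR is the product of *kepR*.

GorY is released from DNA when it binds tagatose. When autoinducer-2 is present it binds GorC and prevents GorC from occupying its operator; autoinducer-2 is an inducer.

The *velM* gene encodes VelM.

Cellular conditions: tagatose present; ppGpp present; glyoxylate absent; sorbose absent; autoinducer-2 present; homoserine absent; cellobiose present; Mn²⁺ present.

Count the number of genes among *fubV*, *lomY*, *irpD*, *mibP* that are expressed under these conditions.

4

Homoserine is absent, so MorZ is inactive.
Glyoxylate is absent, so DulR is inactive.
With no repressor bound, *fubV* is transcribed.
→ *fubV* is ON.
ppGpp is present, so OxaS is inactive.
Mn²⁺ is present, so PurB is active.
Autoinducer-2 is present, so GorC is inactive.
No repressor is bound and PurB is active, so *velM* is transcribed.
So VelM is produced and active.
No repressor is bound and VelM is active, so *lomY* is transcribed.
→ *lomY* is ON.
Cellobiose is present, so DovP is active.
No repressor is bound and DovP is active, so *irpD* is transcribed.
→ *irpD* is ON.
Sorbose is absent, so JalJ is inactive.
Required activator JalJ is absent, so *kepR* is not transcribed.
So KepR is not produced.
Tagatose is present, so GorY is inactive.
With no repressor bound, *mibP* is transcribed.
→ *mibP* is ON.
4 of the 4 genes are transcribed.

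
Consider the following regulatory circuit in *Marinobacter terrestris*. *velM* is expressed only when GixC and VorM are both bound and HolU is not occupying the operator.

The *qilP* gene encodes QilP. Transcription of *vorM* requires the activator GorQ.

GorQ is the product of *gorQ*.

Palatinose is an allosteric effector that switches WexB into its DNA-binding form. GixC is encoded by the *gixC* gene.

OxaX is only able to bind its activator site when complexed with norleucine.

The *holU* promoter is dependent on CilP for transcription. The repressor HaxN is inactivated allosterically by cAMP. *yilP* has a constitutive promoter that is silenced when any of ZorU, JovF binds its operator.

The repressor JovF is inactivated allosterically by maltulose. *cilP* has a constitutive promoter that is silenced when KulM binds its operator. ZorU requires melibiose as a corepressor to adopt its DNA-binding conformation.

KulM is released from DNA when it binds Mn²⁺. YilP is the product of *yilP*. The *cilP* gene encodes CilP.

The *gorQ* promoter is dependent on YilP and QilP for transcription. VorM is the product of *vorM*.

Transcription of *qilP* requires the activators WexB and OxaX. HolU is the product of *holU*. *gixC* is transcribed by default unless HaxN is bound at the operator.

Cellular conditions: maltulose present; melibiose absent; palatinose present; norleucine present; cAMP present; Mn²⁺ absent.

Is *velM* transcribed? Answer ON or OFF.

ON

cAMP is present, so HaxN is inactive.
With no repressor bound, *gixC* is transcribed.
So GixC is produced and active.
Melibiose is absent, so ZorU is inactive.
Maltulose is present, so JovF is inactive.
With no repressor bound, *yilP* is transcribed.
So YilP is produced and active.
Palatinose is present, so WexB is active.
Norleucine is present, so OxaX is active.
No repressor is bound and WexB and OxaX are active, so *qilP* is transcribed.
So QilP is produced and active.
No repressor is bound and YilP and QilP are active, so *gorQ* is transcribed.
So GorQ is produced and active.
No repressor is bound and GorQ is active, so *vorM* is transcribed.
So VorM is produced and active.
Mn²⁺ is absent, so KulM is active.
With repressor KulM bound, *cilP* is not transcribed.
So CilP is not produced.
Required activator CilP is absent, so *holU* is not transcribed.
So HolU is not produced.
No repressor is bound and GixC and VorM are active, so *velM* is transcribed.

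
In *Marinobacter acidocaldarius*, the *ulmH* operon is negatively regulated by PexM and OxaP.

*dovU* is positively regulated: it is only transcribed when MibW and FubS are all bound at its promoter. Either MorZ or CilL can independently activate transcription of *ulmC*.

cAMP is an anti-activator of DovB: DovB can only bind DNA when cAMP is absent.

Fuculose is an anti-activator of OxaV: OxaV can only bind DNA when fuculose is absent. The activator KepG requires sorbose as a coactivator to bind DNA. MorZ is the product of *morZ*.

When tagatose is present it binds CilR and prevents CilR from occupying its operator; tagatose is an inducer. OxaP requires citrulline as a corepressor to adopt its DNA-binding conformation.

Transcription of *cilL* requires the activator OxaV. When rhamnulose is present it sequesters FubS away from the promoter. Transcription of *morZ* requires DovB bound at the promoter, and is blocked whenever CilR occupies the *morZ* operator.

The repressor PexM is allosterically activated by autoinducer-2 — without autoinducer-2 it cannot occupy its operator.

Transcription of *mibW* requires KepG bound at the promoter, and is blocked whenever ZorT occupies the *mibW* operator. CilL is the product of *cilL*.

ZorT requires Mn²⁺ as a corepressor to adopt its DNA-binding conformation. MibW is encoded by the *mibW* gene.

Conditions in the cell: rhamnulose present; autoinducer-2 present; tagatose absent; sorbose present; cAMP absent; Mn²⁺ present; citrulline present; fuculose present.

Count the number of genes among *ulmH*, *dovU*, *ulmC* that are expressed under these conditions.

0

Autoinducer-2 is present, so PexM is active.
Citrulline is present, so OxaP is active.
With repressor PexM bound, *ulmH* is not transcribed.
→ *ulmH* is OFF.
Sorbose is present, so KepG is active.
Mn²⁺ is present, so ZorT is active.
With repressor ZorT bound, *mibW* is not transcribed.
So MibW is not produced.
Rhamnulose is present, so FubS is inactive.
Required activator MibW is absent, so *dovU* is not transcribed.
→ *dovU* is OFF.
Tagatose is absent, so CilR is active.
cAMP is absent, so DovB is active.
With repressor CilR bound, *morZ* is not transcribed.
So MorZ is not produced.
Fuculose is present, so OxaV is inactive.
Required activator OxaV is absent, so *cilL* is not transcribed.
So CilL is not produced.
No activator is available at the *ulmC* promoter, so *ulmC* is not transcribed.
→ *ulmC* is OFF.
0 of the 3 genes are transcribed.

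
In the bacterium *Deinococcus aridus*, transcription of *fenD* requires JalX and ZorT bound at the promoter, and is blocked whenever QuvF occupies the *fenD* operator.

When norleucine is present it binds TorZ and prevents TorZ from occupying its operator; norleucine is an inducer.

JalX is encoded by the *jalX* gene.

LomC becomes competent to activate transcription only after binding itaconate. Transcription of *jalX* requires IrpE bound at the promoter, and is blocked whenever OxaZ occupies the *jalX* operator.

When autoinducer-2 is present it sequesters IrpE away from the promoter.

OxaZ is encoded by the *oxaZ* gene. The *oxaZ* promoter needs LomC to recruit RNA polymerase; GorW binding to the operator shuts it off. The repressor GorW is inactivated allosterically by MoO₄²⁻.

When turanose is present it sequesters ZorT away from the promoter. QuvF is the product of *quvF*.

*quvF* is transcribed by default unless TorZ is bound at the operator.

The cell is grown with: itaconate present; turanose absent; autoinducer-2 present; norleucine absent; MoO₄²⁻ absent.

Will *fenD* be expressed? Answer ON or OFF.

Itaconate is present, so LomC is active.
MoO₄²⁻ is absent, so GorW is active.
With repressor GorW bound, *oxaZ* is not transcribed.
So OxaZ is not produced.
Autoinducer-2 is present, so IrpE is inactive.
Required activator IrpE is absent, so *jalX* is not transcribed.
So JalX is not produced.
Norleucine is absent, so TorZ is active.
With repressor TorZ bound, *quvF* is not transcribed.
So QuvF is not produced.
Turanose is absent, so ZorT is active.
Required activator JalX is absent, so *fenD* is not transcribed.

OFF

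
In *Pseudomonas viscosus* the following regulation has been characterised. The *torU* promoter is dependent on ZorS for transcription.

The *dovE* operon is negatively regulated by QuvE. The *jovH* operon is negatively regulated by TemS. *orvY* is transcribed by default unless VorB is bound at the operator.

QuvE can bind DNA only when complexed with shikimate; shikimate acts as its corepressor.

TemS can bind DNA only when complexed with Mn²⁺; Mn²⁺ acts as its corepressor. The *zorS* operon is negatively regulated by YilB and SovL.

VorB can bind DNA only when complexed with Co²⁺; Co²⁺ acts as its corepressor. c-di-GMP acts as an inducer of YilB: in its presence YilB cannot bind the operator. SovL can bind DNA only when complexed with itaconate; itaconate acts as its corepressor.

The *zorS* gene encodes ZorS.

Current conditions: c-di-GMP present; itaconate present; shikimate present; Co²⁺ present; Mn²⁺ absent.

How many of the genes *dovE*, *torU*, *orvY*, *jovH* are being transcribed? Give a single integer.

Shikimate is present, so QuvE is active.
With repressor QuvE bound, *dovE* is not transcribed.
→ *dovE* is OFF.
c-di-GMP is present, so YilB is inactive.
Itaconate is present, so SovL is active.
With repressor SovL bound, *zorS* is not transcribed.
So ZorS is not produced.
Required activator ZorS is absent, so *torU* is not transcribed.
→ *torU* is OFF.
Co²⁺ is present, so VorB is active.
With repressor VorB bound, *orvY* is not transcribed.
→ *orvY* is OFF.
Mn²⁺ is absent, so TemS is inactive.
With no repressor bound, *jovH* is transcribed.
→ *jovH* is ON.
1 of the 4 genes is transcribed.

1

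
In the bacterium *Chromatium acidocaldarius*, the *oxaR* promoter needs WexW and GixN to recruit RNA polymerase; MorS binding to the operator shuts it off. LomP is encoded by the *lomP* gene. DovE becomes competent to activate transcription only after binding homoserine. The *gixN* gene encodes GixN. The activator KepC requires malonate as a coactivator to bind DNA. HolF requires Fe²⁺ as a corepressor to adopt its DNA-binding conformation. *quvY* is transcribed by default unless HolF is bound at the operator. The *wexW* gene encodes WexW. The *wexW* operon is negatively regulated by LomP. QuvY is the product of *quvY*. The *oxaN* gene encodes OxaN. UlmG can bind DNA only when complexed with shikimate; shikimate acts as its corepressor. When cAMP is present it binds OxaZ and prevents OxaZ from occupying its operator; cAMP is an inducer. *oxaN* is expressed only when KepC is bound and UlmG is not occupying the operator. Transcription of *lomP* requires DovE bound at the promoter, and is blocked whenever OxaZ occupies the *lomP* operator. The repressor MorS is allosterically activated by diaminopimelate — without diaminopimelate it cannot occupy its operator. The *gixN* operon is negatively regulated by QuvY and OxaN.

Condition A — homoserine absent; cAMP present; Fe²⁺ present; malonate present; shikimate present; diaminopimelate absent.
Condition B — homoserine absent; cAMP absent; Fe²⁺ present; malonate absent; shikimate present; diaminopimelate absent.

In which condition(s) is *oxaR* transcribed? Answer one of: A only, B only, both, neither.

both

Condition A:
Homoserine is absent, so DovE is inactive.
cAMP is present, so OxaZ is inactive.
Required activator DovE is absent, so *lomP* is not transcribed.
So LomP is not produced.
With no repressor bound, *wexW* is transcribed.
So WexW is produced and active.
Fe²⁺ is present, so HolF is active.
With repressor HolF bound, *quvY* is not transcribed.
So QuvY is not produced.
Malonate is present, so KepC is active.
Shikimate is present, so UlmG is active.
With repressor UlmG bound, *oxaN* is not transcribed.
So OxaN is not produced.
With no repressor bound, *gixN* is transcribed.
So GixN is produced and active.
Diaminopimelate is absent, so MorS is inactive.
No repressor is bound and WexW and GixN are active, so *oxaR* is transcribed.
→ *oxaR* is ON in A.
Condition B:
Homoserine is absent, so DovE is inactive.
cAMP is absent, so OxaZ is active.
With repressor OxaZ bound, *lomP* is not transcribed.
So LomP is not produced.
With no repressor bound, *wexW* is transcribed.
So WexW is produced and active.
Fe²⁺ is present, so HolF is active.
With repressor HolF bound, *quvY* is not transcribed.
So QuvY is not produced.
Malonate is absent, so KepC is inactive.
Shikimate is present, so UlmG is active.
With repressor UlmG bound, *oxaN* is not transcribed.
So OxaN is not produced.
With no repressor bound, *gixN* is transcribed.
So GixN is produced and active.
Diaminopimelate is absent, so MorS is inactive.
No repressor is bound and WexW and GixN are active, so *oxaR* is transcribed.
→ *oxaR* is ON in B.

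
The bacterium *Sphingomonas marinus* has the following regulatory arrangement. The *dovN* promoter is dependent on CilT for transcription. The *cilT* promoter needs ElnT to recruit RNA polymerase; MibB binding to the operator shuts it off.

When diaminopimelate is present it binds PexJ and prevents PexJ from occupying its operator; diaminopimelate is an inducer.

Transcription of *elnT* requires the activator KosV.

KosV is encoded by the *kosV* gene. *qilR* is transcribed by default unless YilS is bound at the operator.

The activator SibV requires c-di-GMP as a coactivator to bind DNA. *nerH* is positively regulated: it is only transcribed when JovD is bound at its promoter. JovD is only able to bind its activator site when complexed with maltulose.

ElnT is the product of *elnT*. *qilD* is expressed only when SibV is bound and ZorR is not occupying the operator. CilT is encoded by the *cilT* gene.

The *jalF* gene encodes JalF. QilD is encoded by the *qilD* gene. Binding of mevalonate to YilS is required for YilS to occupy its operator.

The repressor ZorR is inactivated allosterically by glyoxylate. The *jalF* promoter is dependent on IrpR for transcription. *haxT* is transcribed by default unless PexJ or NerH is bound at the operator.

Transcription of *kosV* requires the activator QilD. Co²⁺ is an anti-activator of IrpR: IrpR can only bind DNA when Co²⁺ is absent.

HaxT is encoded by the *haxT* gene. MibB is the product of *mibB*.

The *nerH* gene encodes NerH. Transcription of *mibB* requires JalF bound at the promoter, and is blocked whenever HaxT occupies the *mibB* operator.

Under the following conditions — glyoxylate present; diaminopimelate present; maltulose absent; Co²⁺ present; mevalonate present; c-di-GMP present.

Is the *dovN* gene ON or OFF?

ON

Glyoxylate is present, so ZorR is inactive.
c-di-GMP is present, so SibV is active.
No repressor is bound and SibV is active, so *qilD* is transcribed.
So QilD is produced and active.
No repressor is bound and QilD is active, so *kosV* is transcribed.
So KosV is produced and active.
No repressor is bound and KosV is active, so *elnT* is transcribed.
So ElnT is produced and active.
Co²⁺ is present, so IrpR is inactive.
Required activator IrpR is absent, so *jalF* is not transcribed.
So JalF is not produced.
Diaminopimelate is present, so PexJ is inactive.
Maltulose is absent, so JovD is inactive.
Required activator JovD is absent, so *nerH* is not transcribed.
So NerH is not produced.
With no repressor bound, *haxT* is transcribed.
So HaxT is produced and active.
With repressor HaxT bound, *mibB* is not transcribed.
So MibB is not produced.
No repressor is bound and ElnT is active, so *cilT* is transcribed.
So CilT is produced and active.
No repressor is bound and CilT is active, so *dovN* is transcribed.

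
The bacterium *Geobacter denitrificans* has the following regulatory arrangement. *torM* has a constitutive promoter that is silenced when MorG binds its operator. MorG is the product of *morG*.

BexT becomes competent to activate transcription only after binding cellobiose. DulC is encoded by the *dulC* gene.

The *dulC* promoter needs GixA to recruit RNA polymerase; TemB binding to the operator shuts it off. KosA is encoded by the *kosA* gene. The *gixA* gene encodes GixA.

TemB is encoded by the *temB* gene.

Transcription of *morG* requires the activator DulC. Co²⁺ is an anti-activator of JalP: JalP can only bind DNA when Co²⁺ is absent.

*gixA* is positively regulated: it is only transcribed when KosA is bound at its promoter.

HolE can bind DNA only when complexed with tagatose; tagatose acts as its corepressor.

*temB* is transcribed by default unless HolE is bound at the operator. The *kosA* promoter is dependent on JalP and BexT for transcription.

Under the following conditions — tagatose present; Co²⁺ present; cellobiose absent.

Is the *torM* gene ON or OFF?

Co²⁺ is present, so JalP is inactive.
Cellobiose is absent, so BexT is inactive.
Required activator JalP is absent, so *kosA* is not transcribed.
So KosA is not produced.
Required activator KosA is absent, so *gixA* is not transcribed.
So GixA is not produced.
Tagatose is present, so HolE is active.
With repressor HolE bound, *temB* is not transcribed.
So TemB is not produced.
Required activator GixA is absent, so *dulC* is not transcribed.
So DulC is not produced.
Required activator DulC is absent, so *morG* is not transcribed.
So MorG is not produced.
With no repressor bound, *torM* is transcribed.

ON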